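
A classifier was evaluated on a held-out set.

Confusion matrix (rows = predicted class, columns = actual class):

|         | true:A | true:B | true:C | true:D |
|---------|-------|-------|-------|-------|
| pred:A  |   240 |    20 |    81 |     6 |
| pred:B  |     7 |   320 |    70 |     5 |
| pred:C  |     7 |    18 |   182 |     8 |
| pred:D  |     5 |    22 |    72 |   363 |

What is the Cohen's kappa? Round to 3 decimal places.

Observed agreement pₒ = trace/N = 1105/1426 = 0.7749
Expected agreement pₑ = Σ (rowᵢ·colᵢ)/N² = (259·347 + 380·402 + 405·215 + 382·462)/1426² = 0.2489
κ = (pₒ − pₑ)/(1 − pₑ) = (0.7749 − 0.2489)/(1 − 0.2489) = 0.700

0.700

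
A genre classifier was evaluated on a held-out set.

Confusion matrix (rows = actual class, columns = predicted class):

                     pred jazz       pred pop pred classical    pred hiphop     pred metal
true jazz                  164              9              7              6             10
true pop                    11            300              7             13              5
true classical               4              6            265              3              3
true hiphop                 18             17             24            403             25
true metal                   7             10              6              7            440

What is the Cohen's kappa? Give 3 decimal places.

Observed agreement pₒ = trace/N = 1572/1770 = 0.8881
Expected agreement pₑ = Σ (rowᵢ·colᵢ)/N² = (196·204 + 336·342 + 281·309 + 487·432 + 470·483)/1770² = 0.2168
κ = (pₒ − pₑ)/(1 − pₑ) = (0.8881 − 0.2168)/(1 − 0.2168) = 0.857

0.857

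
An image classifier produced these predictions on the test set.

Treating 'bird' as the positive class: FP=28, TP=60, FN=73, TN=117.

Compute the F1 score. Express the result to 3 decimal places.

0.543

Precision = TP/(TP+FP) = 60/88 = 0.6818
Recall = TP/(TP+FN) = 60/133 = 0.4511
F1 = 2·TP/(2·TP+FP+FN) = 120/221 = 0.543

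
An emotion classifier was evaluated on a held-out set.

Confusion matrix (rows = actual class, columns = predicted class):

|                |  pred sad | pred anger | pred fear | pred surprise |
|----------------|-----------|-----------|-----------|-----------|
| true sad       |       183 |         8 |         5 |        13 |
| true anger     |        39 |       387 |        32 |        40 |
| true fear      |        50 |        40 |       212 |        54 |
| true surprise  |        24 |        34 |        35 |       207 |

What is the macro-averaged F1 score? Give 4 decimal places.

0.7155

Per-class F1 score (2·TP/(2·TP+FP+FN)):
  sad: TP=183, FP=39+50+24=113, FN=8+5+13=26 → 366/505 = 0.72475
  anger: TP=387, FP=8+40+34=82, FN=39+32+40=111 → 774/967 = 0.80041
  fear: TP=212, FP=5+32+35=72, FN=50+40+54=144 → 424/640 = 0.66250
  surprise: TP=207, FP=13+40+54=107, FN=24+34+35=93 → 414/614 = 0.67427
Macro-F1 score = mean = (0.72475 + 0.80041 + 0.66250 + 0.67427) / 4 = 0.7155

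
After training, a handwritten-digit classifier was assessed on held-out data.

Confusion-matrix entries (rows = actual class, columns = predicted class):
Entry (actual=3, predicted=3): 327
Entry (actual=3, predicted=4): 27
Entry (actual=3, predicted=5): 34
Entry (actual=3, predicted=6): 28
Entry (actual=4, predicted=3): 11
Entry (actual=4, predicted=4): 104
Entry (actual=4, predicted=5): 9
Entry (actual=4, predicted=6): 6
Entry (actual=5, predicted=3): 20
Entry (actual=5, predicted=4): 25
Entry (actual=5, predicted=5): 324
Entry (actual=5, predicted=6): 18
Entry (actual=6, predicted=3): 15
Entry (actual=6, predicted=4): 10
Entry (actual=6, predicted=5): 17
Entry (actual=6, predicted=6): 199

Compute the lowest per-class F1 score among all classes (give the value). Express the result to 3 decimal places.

0.703

Per-class F1 score (2·TP/(2·TP+FP+FN)):
  3: TP=327, FP=11+20+15=46, FN=27+34+28=89 → 654/789 = 0.8289
  4: TP=104, FP=27+25+10=62, FN=11+9+6=26 → 208/296 = 0.7027
  5: TP=324, FP=34+9+17=60, FN=20+25+18=63 → 648/771 = 0.8405
  6: TP=199, FP=28+6+18=52, FN=15+10+17=42 → 398/492 = 0.8089
Lowest is class '4' with F1 score = 0.703.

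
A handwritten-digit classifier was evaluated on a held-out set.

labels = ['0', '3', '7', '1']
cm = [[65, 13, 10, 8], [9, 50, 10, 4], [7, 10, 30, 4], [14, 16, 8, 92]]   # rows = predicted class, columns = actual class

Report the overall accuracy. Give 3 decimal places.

Accuracy = trace / total = (65+50+30+92=237) / 350 = 237/350 = 0.677

0.677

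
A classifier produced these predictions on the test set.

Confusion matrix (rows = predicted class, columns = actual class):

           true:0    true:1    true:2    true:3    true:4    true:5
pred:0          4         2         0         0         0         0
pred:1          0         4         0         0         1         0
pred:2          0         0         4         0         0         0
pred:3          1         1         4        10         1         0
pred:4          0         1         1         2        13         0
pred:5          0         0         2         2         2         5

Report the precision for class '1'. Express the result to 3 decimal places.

0.800

One-vs-rest for '1': TP = diagonal; FP = other classes predicted '1'; FN = '1' predicted as other.
precision = TP/(TP+FP).
1: TP=4, FP=0+0+0+1+0=1 → 4/5 = 0.8000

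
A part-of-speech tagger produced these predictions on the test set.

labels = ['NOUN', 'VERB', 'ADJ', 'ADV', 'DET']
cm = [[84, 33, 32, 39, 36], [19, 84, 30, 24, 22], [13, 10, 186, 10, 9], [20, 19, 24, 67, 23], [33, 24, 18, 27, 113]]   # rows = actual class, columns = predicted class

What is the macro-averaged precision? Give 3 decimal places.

0.518

Per-class precision (TP/(TP+FP)):
  NOUN: TP=84, FP=19+13+20+33=85 → 84/169 = 0.4970
  VERB: TP=84, FP=33+10+19+24=86 → 84/170 = 0.4941
  ADJ: TP=186, FP=32+30+24+18=104 → 186/290 = 0.6414
  ADV: TP=67, FP=39+24+10+27=100 → 67/167 = 0.4012
  DET: TP=113, FP=36+22+9+23=90 → 113/203 = 0.5567
Macro-precision = mean = (0.4970 + 0.4941 + 0.6414 + 0.4012 + 0.5567) / 5 = 0.518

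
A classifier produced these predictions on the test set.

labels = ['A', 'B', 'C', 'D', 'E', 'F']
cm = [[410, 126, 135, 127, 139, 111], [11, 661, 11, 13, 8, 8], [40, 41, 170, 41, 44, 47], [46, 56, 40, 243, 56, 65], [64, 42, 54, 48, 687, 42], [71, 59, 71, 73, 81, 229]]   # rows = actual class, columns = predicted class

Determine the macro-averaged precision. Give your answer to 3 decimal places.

Per-class precision (TP/(TP+FP)):
  A: TP=410, FP=11+40+46+64+71=232 → 410/642 = 0.6386
  B: TP=661, FP=126+41+56+42+59=324 → 661/985 = 0.6711
  C: TP=170, FP=135+11+40+54+71=311 → 170/481 = 0.3534
  D: TP=243, FP=127+13+41+48+73=302 → 243/545 = 0.4459
  E: TP=687, FP=139+8+44+56+81=328 → 687/1015 = 0.6768
  F: TP=229, FP=111+8+47+65+42=273 → 229/502 = 0.4562
Macro-precision = mean = (0.6386 + 0.6711 + 0.3534 + 0.4459 + 0.6768 + 0.4562) / 6 = 0.540

0.540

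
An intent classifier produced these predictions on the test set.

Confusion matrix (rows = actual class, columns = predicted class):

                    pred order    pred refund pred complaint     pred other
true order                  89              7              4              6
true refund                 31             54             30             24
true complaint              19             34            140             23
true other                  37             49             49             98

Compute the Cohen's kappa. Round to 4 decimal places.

0.3960

Observed agreement pₒ = trace/N = 381/694 = 0.54899
Expected agreement pₑ = Σ (rowᵢ·colᵢ)/N² = (106·176 + 139·144 + 216·223 + 233·151)/694² = 0.25335
κ = (pₒ − pₑ)/(1 − pₑ) = (0.54899 − 0.25335)/(1 − 0.25335) = 0.3960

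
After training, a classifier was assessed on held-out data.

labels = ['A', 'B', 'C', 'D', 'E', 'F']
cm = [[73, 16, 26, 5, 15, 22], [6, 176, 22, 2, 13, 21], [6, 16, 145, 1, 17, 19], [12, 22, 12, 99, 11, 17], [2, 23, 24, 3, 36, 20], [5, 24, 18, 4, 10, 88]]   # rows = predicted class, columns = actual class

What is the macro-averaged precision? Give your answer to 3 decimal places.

0.568

Per-class precision (TP/(TP+FP)):
  A: TP=73, FP=16+26+5+15+22=84 → 73/157 = 0.4650
  B: TP=176, FP=6+22+2+13+21=64 → 176/240 = 0.7333
  C: TP=145, FP=6+16+1+17+19=59 → 145/204 = 0.7108
  D: TP=99, FP=12+22+12+11+17=74 → 99/173 = 0.5723
  E: TP=36, FP=2+23+24+3+20=72 → 36/108 = 0.3333
  F: TP=88, FP=5+24+18+4+10=61 → 88/149 = 0.5906
Macro-precision = mean = (0.4650 + 0.7333 + 0.7108 + 0.5723 + 0.3333 + 0.5906) / 6 = 0.568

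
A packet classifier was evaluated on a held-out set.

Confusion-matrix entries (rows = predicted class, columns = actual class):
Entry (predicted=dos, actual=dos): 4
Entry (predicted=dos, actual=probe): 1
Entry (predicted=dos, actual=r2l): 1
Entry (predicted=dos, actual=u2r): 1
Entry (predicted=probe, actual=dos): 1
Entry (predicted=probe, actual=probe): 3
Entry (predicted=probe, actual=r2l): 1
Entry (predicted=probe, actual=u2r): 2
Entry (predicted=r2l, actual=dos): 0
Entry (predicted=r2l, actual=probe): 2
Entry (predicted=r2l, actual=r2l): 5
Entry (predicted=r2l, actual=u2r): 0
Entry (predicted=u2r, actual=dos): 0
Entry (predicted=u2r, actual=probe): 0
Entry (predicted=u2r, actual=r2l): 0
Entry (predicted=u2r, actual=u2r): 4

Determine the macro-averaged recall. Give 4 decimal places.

0.6464

Per-class recall (TP/(TP+FN)):
  dos: TP=4, FN=1+0+0=1 → 4/5 = 0.80000
  probe: TP=3, FN=1+2+0=3 → 3/6 = 0.50000
  r2l: TP=5, FN=1+1+0=2 → 5/7 = 0.71429
  u2r: TP=4, FN=1+2+0=3 → 4/7 = 0.57143
Macro-recall = mean = (0.80000 + 0.50000 + 0.71429 + 0.57143) / 4 = 0.6464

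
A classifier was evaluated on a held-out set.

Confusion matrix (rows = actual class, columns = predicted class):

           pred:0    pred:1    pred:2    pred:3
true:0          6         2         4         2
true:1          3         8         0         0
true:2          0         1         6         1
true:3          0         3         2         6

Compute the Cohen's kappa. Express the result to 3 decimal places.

Observed agreement pₒ = trace/N = 26/44 = 0.5909
Expected agreement pₑ = Σ (rowᵢ·colᵢ)/N² = (14·9 + 11·14 + 8·12 + 11·9)/44² = 0.2454
κ = (pₒ − pₑ)/(1 − pₑ) = (0.5909 − 0.2454)/(1 − 0.2454) = 0.458

0.458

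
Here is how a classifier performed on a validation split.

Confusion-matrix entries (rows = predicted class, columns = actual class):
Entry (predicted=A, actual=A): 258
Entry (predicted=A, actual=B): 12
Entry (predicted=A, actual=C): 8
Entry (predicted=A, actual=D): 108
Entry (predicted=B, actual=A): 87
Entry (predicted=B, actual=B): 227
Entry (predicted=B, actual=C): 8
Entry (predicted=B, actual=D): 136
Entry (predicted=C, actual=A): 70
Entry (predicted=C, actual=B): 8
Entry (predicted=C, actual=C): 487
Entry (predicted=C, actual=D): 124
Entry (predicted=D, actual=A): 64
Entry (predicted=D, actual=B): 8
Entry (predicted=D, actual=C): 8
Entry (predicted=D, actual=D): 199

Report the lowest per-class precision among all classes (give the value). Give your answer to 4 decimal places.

0.4956

Per-class precision (TP/(TP+FP)):
  A: TP=258, FP=12+8+108=128 → 258/386 = 0.66839
  B: TP=227, FP=87+8+136=231 → 227/458 = 0.49563
  C: TP=487, FP=70+8+124=202 → 487/689 = 0.70682
  D: TP=199, FP=64+8+8=80 → 199/279 = 0.71326
Lowest is class 'B' with precision = 0.4956.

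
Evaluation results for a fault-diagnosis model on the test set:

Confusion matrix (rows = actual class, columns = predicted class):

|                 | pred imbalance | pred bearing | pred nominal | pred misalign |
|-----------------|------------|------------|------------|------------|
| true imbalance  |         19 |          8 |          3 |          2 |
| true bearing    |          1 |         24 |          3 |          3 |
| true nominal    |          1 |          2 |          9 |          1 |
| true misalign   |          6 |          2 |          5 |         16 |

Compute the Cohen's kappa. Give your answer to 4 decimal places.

Observed agreement pₒ = trace/N = 68/105 = 0.64762
Expected agreement pₑ = Σ (rowᵢ·colᵢ)/N² = (32·27 + 31·36 + 13·20 + 29·22)/105² = 0.26104
κ = (pₒ − pₑ)/(1 − pₑ) = (0.64762 − 0.26104)/(1 − 0.26104) = 0.5231

0.5231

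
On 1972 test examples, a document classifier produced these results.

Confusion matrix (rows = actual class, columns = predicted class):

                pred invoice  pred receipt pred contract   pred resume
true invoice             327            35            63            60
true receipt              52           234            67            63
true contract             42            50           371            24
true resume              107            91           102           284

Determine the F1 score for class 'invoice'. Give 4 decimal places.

0.6456

Treat 'invoice' as positive and all other classes as negative.
F1 score = 2·TP/(2·TP+FP+FN).
invoice: TP=327, FP=52+42+107=201, FN=35+63+60=158 → 654/1013 = 0.64561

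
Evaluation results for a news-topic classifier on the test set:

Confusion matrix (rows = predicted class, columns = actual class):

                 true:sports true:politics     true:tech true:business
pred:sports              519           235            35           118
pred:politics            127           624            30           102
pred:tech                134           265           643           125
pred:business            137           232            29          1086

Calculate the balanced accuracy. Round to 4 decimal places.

Balanced accuracy = mean of per-class recall.
  sports: recall = 519/917 = 0.56598
  politics: recall = 624/1356 = 0.46018
  tech: recall = 643/737 = 0.87246
  business: recall = 1086/1431 = 0.75891
Mean = (0.56598 + 0.46018 + 0.87246 + 0.75891) / 4 = 0.6644

0.6644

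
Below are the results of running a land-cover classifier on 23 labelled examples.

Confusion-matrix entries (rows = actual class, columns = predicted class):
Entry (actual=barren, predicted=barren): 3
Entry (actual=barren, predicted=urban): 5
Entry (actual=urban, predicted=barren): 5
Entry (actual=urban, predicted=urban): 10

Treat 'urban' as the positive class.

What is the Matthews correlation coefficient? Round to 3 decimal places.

MCC = (TP·TN − FP·FN) / √((TP+FP)(TP+FN)(TN+FP)(TN+FN))
Numerator = 10·3 − 5·5 = 5
Denominator = √(15·15·8·8) = √14400 = 120.0000
MCC = 5 / 120.0000 = 0.042

0.042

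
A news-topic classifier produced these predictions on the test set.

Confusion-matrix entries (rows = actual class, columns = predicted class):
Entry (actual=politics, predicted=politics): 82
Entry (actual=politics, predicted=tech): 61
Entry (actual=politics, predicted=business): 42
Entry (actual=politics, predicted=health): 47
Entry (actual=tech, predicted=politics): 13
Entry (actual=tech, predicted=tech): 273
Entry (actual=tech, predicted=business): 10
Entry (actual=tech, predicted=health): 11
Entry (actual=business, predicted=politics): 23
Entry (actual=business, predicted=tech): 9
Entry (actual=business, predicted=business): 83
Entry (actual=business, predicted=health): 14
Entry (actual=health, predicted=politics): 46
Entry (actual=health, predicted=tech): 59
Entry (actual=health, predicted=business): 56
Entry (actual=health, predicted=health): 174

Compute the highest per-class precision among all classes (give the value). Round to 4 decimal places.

0.7073

Per-class precision (TP/(TP+FP)):
  politics: TP=82, FP=13+23+46=82 → 82/164 = 0.50000
  tech: TP=273, FP=61+9+59=129 → 273/402 = 0.67910
  business: TP=83, FP=42+10+56=108 → 83/191 = 0.43455
  health: TP=174, FP=47+11+14=72 → 174/246 = 0.70732
Highest is class 'health' with precision = 0.7073.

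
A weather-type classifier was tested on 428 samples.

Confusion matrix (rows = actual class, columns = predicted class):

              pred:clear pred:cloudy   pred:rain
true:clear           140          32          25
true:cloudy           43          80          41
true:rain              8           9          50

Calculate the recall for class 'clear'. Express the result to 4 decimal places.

One-vs-rest for 'clear': TP = diagonal; FP = other classes predicted 'clear'; FN = 'clear' predicted as other.
recall = TP/(TP+FN).
clear: TP=140, FN=32+25=57 → 140/197 = 0.71066

0.7107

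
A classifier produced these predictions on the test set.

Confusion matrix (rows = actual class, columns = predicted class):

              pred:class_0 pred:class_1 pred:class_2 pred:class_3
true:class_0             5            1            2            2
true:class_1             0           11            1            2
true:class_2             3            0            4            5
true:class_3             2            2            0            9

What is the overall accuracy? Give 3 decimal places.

Accuracy = trace / total = (5+11+4+9=29) / 49 = 29/49 = 0.592

0.592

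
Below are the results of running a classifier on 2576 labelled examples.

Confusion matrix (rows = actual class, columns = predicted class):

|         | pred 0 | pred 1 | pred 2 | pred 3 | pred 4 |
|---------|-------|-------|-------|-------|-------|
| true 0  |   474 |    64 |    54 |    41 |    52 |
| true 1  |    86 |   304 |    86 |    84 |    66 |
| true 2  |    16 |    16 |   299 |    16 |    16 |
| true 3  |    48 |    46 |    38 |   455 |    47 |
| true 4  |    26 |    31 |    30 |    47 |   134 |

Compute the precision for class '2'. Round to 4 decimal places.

precision = TP/(TP+FP).
2: TP=299, FP=54+86+38+30=208 → 299/507 = 0.58974

0.5897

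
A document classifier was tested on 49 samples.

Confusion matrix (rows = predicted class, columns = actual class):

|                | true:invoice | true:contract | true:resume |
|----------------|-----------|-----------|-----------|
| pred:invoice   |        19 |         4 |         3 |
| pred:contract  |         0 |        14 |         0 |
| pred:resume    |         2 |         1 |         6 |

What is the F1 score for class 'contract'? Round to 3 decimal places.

0.848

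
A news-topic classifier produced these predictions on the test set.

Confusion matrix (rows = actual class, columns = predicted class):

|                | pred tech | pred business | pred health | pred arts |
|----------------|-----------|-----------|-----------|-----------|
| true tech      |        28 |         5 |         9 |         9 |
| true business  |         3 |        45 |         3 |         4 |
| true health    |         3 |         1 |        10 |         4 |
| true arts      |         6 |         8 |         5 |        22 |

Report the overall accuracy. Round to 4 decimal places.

0.6364

Accuracy = trace / total = (28+45+10+22=105) / 165 = 105/165 = 0.6364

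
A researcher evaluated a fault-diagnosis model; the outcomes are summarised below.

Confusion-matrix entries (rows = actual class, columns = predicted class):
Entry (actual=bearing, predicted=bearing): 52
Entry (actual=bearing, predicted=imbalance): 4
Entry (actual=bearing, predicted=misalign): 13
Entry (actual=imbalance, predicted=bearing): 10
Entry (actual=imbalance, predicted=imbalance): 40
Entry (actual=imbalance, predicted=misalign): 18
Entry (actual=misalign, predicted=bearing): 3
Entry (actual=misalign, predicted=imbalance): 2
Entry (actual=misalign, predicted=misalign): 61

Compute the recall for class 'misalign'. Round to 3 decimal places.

0.924

One-vs-rest for 'misalign': TP = diagonal; FP = other classes predicted 'misalign'; FN = 'misalign' predicted as other.
recall = TP/(TP+FN).
misalign: TP=61, FN=3+2=5 → 61/66 = 0.9242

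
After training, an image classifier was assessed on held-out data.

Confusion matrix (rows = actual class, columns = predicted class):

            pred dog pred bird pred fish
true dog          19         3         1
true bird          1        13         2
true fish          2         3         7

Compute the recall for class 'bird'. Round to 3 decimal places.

0.813

One-vs-rest for 'bird': TP = diagonal; FP = other classes predicted 'bird'; FN = 'bird' predicted as other.
recall = TP/(TP+FN).
bird: TP=13, FN=1+2=3 → 13/16 = 0.8125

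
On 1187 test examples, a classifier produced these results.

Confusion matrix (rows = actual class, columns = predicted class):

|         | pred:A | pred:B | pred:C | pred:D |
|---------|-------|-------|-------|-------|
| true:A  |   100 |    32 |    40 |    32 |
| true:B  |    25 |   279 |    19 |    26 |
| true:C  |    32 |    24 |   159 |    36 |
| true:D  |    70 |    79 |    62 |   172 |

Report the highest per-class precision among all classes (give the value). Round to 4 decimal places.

Per-class precision (TP/(TP+FP)):
  A: TP=100, FP=25+32+70=127 → 100/227 = 0.44053
  B: TP=279, FP=32+24+79=135 → 279/414 = 0.67391
  C: TP=159, FP=40+19+62=121 → 159/280 = 0.56786
  D: TP=172, FP=32+26+36=94 → 172/266 = 0.64662
Highest is class 'B' with precision = 0.6739.

0.6739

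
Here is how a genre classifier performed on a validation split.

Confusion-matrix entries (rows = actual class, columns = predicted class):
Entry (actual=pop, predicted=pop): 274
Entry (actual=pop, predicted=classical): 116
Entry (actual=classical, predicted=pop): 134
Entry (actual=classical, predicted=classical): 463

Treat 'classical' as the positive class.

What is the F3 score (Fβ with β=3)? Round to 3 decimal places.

0.778

Fβ = (1+β²)·TP / ((1+β²)·TP + β²·FN + FP), with β²=9
= 10·463 / (10·463 + 9·134 + 116) = 0.778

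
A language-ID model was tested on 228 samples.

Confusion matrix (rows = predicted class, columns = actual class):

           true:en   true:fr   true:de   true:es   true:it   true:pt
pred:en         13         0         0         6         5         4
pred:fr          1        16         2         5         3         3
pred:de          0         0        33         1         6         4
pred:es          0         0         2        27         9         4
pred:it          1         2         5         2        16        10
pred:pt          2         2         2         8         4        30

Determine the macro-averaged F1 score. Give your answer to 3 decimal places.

0.591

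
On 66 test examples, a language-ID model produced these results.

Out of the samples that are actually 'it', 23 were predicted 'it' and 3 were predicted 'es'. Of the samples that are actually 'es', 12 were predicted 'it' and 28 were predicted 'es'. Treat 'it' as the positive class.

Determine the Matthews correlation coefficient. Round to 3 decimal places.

MCC = (TP·TN − FP·FN) / √((TP+FP)(TP+FN)(TN+FP)(TN+FN))
Numerator = 23·28 − 12·3 = 608
Denominator = √(35·26·40·31) = √1128400 = 1062.2617
MCC = 608 / 1062.2617 = 0.572

0.572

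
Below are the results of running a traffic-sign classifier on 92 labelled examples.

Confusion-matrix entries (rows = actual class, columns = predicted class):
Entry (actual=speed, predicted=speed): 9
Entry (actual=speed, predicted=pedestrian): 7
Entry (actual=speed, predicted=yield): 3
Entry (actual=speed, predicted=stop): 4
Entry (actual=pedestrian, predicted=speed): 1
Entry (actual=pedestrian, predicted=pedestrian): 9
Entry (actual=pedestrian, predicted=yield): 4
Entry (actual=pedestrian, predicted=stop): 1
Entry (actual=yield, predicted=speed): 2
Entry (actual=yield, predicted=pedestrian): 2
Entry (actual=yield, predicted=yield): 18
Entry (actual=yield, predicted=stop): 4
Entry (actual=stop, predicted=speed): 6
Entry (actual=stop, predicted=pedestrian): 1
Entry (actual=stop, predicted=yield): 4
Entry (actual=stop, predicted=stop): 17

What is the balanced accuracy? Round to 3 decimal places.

0.573

Balanced accuracy = mean of per-class recall.
  speed: recall = 9/23 = 0.3913
  pedestrian: recall = 9/15 = 0.6000
  yield: recall = 18/26 = 0.6923
  stop: recall = 17/28 = 0.6071
Mean = (0.3913 + 0.6000 + 0.6923 + 0.6071) / 4 = 0.573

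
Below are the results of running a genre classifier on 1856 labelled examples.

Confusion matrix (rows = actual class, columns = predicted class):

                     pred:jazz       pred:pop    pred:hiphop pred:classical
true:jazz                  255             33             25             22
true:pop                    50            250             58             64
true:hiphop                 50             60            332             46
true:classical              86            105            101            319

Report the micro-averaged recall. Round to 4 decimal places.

0.6228

Micro-averaging pools counts across classes: ΣTP=1156, ΣFP=700, ΣFN=700.
Micro-recall = TP/(TP+FN) on pooled counts = 0.6228 (equals overall accuracy in single-label multiclass).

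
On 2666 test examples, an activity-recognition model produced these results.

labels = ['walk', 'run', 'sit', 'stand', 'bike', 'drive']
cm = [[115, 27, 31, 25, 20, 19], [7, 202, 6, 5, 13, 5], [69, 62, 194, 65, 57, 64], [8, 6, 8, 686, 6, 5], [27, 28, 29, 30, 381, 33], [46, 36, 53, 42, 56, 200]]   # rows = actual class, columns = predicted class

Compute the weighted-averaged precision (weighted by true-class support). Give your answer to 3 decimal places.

Per-class precision (TP/(TP+FP)):
  walk: TP=115, FP=7+69+8+27+46=157 → 115/272 = 0.4228
  run: TP=202, FP=27+62+6+28+36=159 → 202/361 = 0.5596
  sit: TP=194, FP=31+6+8+29+53=127 → 194/321 = 0.6044
  stand: TP=686, FP=25+5+65+30+42=167 → 686/853 = 0.8042
  bike: TP=381, FP=20+13+57+6+56=152 → 381/533 = 0.7148
  drive: TP=200, FP=19+5+64+5+33=126 → 200/326 = 0.6135
Weighted-precision = Σ (supportᵢ/N)·precisionᵢ with N=2666: (237/2666)·0.4228 + (238/2666)·0.5596 + (511/2666)·0.6044 + (719/2666)·0.8042 + (528/2666)·0.7148 + (433/2666)·0.6135 = 0.661

0.661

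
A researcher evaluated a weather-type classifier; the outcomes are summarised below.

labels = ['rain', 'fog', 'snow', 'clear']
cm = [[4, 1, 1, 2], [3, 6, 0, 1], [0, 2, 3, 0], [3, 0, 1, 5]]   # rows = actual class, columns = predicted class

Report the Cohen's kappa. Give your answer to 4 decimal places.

0.4082

Observed agreement pₒ = trace/N = 18/32 = 0.56250
Expected agreement pₑ = Σ (rowᵢ·colᵢ)/N² = (8·10 + 10·9 + 5·5 + 9·8)/32² = 0.26074
κ = (pₒ − pₑ)/(1 − pₑ) = (0.56250 − 0.26074)/(1 − 0.26074) = 0.4082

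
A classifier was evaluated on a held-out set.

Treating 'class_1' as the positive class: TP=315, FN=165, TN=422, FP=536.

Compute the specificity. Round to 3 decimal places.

Specificity = TN/(TN+FP) = 422/(422+536) = 0.441

0.441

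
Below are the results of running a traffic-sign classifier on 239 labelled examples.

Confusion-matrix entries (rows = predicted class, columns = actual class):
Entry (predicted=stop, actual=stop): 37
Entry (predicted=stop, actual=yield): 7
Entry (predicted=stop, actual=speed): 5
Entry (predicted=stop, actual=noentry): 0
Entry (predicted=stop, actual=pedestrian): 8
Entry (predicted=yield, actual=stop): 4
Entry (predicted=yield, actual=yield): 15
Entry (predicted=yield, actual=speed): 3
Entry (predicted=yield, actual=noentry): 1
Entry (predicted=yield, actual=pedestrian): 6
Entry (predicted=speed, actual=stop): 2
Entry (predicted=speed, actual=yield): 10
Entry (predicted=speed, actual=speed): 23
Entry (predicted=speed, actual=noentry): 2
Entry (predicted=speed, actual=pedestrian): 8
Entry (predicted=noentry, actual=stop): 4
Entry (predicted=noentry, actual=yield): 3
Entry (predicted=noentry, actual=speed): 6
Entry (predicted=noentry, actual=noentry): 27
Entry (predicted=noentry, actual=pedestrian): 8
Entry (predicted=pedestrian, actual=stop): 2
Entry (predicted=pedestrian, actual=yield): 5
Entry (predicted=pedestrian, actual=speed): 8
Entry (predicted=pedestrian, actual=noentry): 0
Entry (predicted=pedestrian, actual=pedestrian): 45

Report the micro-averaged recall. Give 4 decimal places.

0.6151

Micro-averaging pools counts across classes: ΣTP=147, ΣFP=92, ΣFN=92.
Micro-recall = TP/(TP+FN) on pooled counts = 0.6151 (equals overall accuracy in single-label multiclass).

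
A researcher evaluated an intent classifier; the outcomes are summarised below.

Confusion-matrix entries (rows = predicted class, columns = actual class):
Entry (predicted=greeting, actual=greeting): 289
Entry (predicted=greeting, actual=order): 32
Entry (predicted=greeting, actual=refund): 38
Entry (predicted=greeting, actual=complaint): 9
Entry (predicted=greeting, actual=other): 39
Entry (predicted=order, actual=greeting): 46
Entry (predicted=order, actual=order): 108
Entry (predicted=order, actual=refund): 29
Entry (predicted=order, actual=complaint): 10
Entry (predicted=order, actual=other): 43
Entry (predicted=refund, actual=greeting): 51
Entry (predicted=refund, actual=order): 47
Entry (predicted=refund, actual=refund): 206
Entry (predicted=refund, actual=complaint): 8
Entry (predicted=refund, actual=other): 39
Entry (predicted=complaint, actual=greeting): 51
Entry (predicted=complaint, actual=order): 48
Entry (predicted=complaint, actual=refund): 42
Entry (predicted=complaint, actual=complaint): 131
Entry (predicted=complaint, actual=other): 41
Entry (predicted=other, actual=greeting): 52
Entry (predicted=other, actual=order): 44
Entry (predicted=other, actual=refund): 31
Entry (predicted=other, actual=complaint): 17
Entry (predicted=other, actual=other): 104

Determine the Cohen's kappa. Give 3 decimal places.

Observed agreement pₒ = trace/N = 838/1555 = 0.5389
Expected agreement pₑ = Σ (rowᵢ·colᵢ)/N² = (489·407 + 279·236 + 346·351 + 175·313 + 266·248)/1555² = 0.2097
κ = (pₒ − pₑ)/(1 − pₑ) = (0.5389 − 0.2097)/(1 − 0.2097) = 0.417

0.417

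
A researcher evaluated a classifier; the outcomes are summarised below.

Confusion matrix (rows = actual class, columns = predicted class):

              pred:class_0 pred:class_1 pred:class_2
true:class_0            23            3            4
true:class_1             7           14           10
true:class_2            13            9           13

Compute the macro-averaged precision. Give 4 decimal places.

Per-class precision (TP/(TP+FP)):
  class_0: TP=23, FP=7+13=20 → 23/43 = 0.53488
  class_1: TP=14, FP=3+9=12 → 14/26 = 0.53846
  class_2: TP=13, FP=4+10=14 → 13/27 = 0.48148
Macro-precision = mean = (0.53488 + 0.53846 + 0.48148) / 3 = 0.5183

0.5183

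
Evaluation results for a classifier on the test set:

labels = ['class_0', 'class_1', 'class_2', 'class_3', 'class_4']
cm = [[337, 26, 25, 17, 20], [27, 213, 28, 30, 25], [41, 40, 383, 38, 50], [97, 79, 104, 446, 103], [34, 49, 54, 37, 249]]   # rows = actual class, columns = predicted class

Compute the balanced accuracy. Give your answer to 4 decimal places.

0.6546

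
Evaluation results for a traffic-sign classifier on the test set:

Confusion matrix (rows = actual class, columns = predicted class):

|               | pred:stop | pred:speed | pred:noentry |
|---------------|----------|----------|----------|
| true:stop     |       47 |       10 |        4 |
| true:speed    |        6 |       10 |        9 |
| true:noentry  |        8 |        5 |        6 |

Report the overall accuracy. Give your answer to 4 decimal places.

0.6000

Accuracy = trace / total = (47+10+6=63) / 105 = 63/105 = 0.6000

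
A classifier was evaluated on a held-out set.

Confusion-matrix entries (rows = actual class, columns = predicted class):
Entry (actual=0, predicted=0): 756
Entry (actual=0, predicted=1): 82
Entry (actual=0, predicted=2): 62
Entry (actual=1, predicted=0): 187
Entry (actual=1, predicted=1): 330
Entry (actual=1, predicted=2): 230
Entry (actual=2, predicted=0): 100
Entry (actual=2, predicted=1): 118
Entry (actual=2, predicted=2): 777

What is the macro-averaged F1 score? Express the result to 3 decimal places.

0.683

Per-class F1 score (2·TP/(2·TP+FP+FN)):
  0: TP=756, FP=187+100=287, FN=82+62=144 → 1512/1943 = 0.7782
  1: TP=330, FP=82+118=200, FN=187+230=417 → 660/1277 = 0.5168
  2: TP=777, FP=62+230=292, FN=100+118=218 → 1554/2064 = 0.7529
Macro-F1 score = mean = (0.7782 + 0.5168 + 0.7529) / 3 = 0.683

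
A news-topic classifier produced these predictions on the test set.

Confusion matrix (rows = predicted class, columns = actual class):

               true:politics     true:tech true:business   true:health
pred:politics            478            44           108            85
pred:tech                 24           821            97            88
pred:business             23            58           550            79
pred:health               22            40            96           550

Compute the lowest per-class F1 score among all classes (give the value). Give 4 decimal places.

0.7047

Per-class F1 score (2·TP/(2·TP+FP+FN)):
  politics: TP=478, FP=44+108+85=237, FN=24+23+22=69 → 956/1262 = 0.75753
  tech: TP=821, FP=24+97+88=209, FN=44+58+40=142 → 1642/1993 = 0.82388
  business: TP=550, FP=23+58+79=160, FN=108+97+96=301 → 1100/1561 = 0.70468
  health: TP=550, FP=22+40+96=158, FN=85+88+79=252 → 1100/1510 = 0.72848
Lowest is class 'business' with F1 score = 0.7047.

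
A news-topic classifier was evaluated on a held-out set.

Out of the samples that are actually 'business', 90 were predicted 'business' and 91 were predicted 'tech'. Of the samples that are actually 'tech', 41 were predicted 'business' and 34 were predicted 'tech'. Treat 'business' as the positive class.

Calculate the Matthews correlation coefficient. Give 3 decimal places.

-0.045

MCC = (TP·TN − FP·FN) / √((TP+FP)(TP+FN)(TN+FP)(TN+FN))
Numerator = 90·34 − 41·91 = -671
Denominator = √(131·181·75·125) = √222290625 = 14909.4140
MCC = -671 / 14909.4140 = -0.045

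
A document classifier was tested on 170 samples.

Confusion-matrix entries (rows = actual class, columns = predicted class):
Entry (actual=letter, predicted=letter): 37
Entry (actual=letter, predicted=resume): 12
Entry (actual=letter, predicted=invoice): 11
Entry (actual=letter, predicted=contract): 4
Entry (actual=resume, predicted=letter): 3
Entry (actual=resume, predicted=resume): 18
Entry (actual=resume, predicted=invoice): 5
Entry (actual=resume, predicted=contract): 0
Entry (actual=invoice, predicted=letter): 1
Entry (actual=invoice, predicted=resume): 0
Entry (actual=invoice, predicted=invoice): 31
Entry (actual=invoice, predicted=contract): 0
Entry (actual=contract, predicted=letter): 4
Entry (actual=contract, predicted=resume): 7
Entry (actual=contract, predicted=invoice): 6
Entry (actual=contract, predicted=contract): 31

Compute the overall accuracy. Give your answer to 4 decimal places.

0.6882

Accuracy = trace / total = (37+18+31+31=117) / 170 = 117/170 = 0.6882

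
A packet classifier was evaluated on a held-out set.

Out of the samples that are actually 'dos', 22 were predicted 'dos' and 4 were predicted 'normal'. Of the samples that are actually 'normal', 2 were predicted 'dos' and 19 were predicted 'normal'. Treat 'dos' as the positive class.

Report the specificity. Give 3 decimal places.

0.905

Specificity = TN/(TN+FP) = 19/(19+2) = 0.905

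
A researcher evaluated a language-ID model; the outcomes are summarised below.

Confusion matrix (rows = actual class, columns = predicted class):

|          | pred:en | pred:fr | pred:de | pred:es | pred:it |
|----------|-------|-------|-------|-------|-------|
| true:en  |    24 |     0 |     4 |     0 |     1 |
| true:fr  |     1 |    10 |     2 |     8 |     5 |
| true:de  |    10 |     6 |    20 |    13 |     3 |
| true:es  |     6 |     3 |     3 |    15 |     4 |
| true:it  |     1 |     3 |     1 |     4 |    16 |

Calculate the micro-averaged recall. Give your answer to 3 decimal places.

Micro-averaging pools counts across classes: ΣTP=85, ΣFP=78, ΣFN=78.
Micro-recall = TP/(TP+FN) on pooled counts = 0.521 (equals overall accuracy in single-label multiclass).

0.521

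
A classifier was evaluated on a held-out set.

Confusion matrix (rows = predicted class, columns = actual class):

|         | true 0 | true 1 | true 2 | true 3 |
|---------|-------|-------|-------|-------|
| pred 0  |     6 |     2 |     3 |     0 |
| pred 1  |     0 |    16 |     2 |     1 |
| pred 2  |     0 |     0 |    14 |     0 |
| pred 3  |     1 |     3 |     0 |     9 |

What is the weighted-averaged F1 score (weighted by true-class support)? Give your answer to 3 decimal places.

0.797

Per-class F1 score (2·TP/(2·TP+FP+FN)):
  0: TP=6, FP=2+3+0=5, FN=0+0+1=1 → 12/18 = 0.6667
  1: TP=16, FP=0+2+1=3, FN=2+0+3=5 → 32/40 = 0.8000
  2: TP=14, FP=0+0+0=0, FN=3+2+0=5 → 28/33 = 0.8485
  3: TP=9, FP=1+3+0=4, FN=0+1+0=1 → 18/23 = 0.7826
Weighted-F1 score = Σ (supportᵢ/N)·F1 scoreᵢ with N=57: (7/57)·0.6667 + (21/57)·0.8000 + (19/57)·0.8485 + (10/57)·0.7826 = 0.797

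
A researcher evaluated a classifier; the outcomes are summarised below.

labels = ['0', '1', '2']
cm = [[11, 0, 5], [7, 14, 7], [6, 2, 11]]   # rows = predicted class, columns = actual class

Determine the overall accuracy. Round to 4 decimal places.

Accuracy = trace / total = (11+14+11=36) / 63 = 36/63 = 0.5714

0.5714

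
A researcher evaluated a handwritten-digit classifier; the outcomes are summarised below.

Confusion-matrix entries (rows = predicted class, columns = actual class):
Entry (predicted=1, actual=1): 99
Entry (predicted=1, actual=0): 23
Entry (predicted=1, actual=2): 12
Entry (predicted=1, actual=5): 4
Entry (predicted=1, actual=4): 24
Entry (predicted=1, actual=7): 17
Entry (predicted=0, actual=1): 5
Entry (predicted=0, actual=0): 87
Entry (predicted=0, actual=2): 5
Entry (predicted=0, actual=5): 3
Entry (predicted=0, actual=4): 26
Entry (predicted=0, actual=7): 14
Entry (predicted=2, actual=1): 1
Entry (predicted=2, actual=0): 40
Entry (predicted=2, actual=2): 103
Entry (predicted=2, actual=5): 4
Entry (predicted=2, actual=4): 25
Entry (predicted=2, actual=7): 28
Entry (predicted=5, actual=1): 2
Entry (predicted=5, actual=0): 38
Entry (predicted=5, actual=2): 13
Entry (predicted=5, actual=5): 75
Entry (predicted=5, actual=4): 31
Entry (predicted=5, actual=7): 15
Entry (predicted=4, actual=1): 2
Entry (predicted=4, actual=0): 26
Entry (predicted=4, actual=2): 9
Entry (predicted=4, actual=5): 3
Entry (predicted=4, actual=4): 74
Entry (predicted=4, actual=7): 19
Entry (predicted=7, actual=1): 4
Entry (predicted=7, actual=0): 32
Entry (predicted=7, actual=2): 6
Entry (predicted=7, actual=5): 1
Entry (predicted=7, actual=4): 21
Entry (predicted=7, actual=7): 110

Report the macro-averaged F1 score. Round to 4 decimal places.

Per-class F1 score (2·TP/(2·TP+FP+FN)):
  1: TP=99, FP=23+12+4+24+17=80, FN=5+1+2+2+4=14 → 198/292 = 0.67808
  0: TP=87, FP=5+5+3+26+14=53, FN=23+40+38+26+32=159 → 174/386 = 0.45078
  2: TP=103, FP=1+40+4+25+28=98, FN=12+5+13+9+6=45 → 206/349 = 0.59026
  5: TP=75, FP=2+38+13+31+15=99, FN=4+3+4+3+1=15 → 150/264 = 0.56818
  4: TP=74, FP=2+26+9+3+19=59, FN=24+26+25+31+21=127 → 148/334 = 0.44311
  7: TP=110, FP=4+32+6+1+21=64, FN=17+14+28+15+19=93 → 220/377 = 0.58355
Macro-F1 score = mean = (0.67808 + 0.45078 + 0.59026 + 0.56818 + 0.44311 + 0.58355) / 6 = 0.5523

0.5523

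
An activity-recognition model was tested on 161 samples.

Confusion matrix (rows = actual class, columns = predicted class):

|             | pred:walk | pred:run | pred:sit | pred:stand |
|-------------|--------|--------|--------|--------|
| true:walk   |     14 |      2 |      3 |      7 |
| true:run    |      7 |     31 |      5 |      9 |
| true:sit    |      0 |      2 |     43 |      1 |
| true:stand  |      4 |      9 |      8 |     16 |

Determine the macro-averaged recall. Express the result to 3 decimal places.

Per-class recall (TP/(TP+FN)):
  walk: TP=14, FN=2+3+7=12 → 14/26 = 0.5385
  run: TP=31, FN=7+5+9=21 → 31/52 = 0.5962
  sit: TP=43, FN=0+2+1=3 → 43/46 = 0.9348
  stand: TP=16, FN=4+9+8=21 → 16/37 = 0.4324
Macro-recall = mean = (0.5385 + 0.5962 + 0.9348 + 0.4324) / 4 = 0.625

0.625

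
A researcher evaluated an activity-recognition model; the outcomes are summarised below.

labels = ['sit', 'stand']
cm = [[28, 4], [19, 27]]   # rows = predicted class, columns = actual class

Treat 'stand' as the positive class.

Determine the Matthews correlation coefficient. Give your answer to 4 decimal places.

0.4643

MCC = (TP·TN − FP·FN) / √((TP+FP)(TP+FN)(TN+FP)(TN+FN))
Numerator = 27·28 − 19·4 = 680
Denominator = √(46·31·47·32) = √2144704 = 1464.4808
MCC = 680 / 1464.4808 = 0.4643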